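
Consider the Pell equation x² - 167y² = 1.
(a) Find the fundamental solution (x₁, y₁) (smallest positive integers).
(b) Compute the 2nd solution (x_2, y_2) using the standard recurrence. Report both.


Step 1: Find the fundamental solution (x₁, y₁) of x² - 167y² = 1.
  Expand √167 as a continued fraction. a₀ = ⌊√167⌋ = 12; iterate m_{k+1} = d_k·a_k − m_k, d_{k+1} = (167 − m_{k+1}²)/d_k, a_{k+1} = ⌊(a₀ + m_{k+1})/d_{k+1}⌋ (starting m₀ = 0, d₀ = 1), with convergents p_k = a_k·p_{k-1} + p_{k-2}, q_k = a_k·q_{k-1} + q_{k-2} (p₋₁ = 1, q₋₁ = 0):
  k = 0: a₀ = 12; p₀/q₀ = 12/1; p₀² − 167·q₀² = 144 − 167 = -23.
  k = 1: m = 12, d = 23, a = ⌊(12 + 12)/23⌋ = 1; p/q = (1·12 + 1)/(1·1 + 0) = 13/1; p² − 167·q² = 169 − 167 = 2.
  k = 2: m = 11, d = 2, a = ⌊(12 + 11)/2⌋ = 11; p/q = (11·13 + 12)/(11·1 + 1) = 155/12; p² − 167·q² = 24025 − 24048 = -23.
  k = 3: m = 11, d = 23, a = ⌊(12 + 11)/23⌋ = 1; p/q = (1·155 + 13)/(1·12 + 1) = 168/13; p² − 167·q² = 28224 − 28223 = 1.
  The first convergent with p² − 167·q² = 1 gives the fundamental solution (x₁, y₁) = (168, 13).
Step 2: Apply the recurrence (x_{n+1}, y_{n+1}) = (x₁x_n + 167y₁y_n, x₁y_n + y₁x_n) repeatedly.
  From (x_1, y_1) = (168, 13): x_2 = 168·168 + 167·13·13 = 56447; y_2 = 168·13 + 13·168 = 4368.
Step 3: Verify x_2² - 167·y_2² = 3186263809 - 3186263808 = 1 (should be 1). ✓

(x_1, y_1) = (168, 13); (x_2, y_2) = (56447, 4368).


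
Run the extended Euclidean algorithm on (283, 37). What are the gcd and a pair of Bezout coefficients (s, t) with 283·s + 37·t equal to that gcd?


Euclidean algorithm on (283, 37) — divide until remainder is 0:
  283 = 7 · 37 + 24
  37 = 1 · 24 + 13
  24 = 1 · 13 + 11
  13 = 1 · 11 + 2
  11 = 5 · 2 + 1
  2 = 2 · 1 + 0
gcd(283, 37) = 1.
Track Bezout coefficients alongside the remainders: start with r₀ = 283 = a·1 + b·0 (s = 1, t = 0) and r₁ = 37 = a·0 + b·1 (s = 0, t = 1); each new remainder r_{k+1} = r_{k-1} − q_k·r_k inherits s_{k+1} = s_{k-1} − q_k·s_k, t_{k+1} = t_{k-1} − q_k·t_k, so r_k = a·s_k + b·t_k at every step:
  q = 7: r = 24, s = 1 − 7·0 = 1, t = 0 − 7·1 = -7  (check: 283·1 + 37·(-7) = 24)
  q = 1: r = 13, s = 0 − 1·1 = -1, t = 1 − 1·(-7) = 8  (check: 283·(-1) + 37·8 = 13)
  q = 1: r = 11, s = 1 − 1·(-1) = 2, t = -7 − 1·8 = -15  (check: 283·2 + 37·(-15) = 11)
  q = 1: r = 2, s = -1 − 1·2 = -3, t = 8 − 1·(-15) = 23  (check: 283·(-3) + 37·23 = 2)
  q = 5: r = 1, s = 2 − 5·(-3) = 17, t = -15 − 5·23 = -130  (check: 283·17 + 37·(-130) = 1)
The row with r = 1 (the gcd) gives the Bezout coefficients s = 17, t = -130.
Result: 283 · (17) + 37 · (-130) = 1.

gcd(283, 37) = 1; s = 17, t = -130 (check: 283·17 + 37·(-130) = 1).


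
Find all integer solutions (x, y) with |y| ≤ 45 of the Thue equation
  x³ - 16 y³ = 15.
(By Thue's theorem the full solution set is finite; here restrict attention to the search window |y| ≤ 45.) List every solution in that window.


The equation is x³ - 16y³ = 15. For fixed y, x³ = 16·y³ + 15, so a solution requires the RHS to be a perfect cube.
Strategy: iterate y from -45 to 45, compute RHS = 16·y³ + 15, and check whether it is a (positive or negative) perfect cube.
Check small values of y:
  y = 0: RHS = 15 is not a perfect cube.
  y = 1: RHS = 31 is not a perfect cube.
  y = -1: RHS = -1 = (-1)³ ⇒ x = -1 works.
  y = 2: RHS = 143 is not a perfect cube.
  y = -2: RHS = -113 is not a perfect cube.
  y = 3: RHS = 447 is not a perfect cube.
  y = -3: RHS = -417 is not a perfect cube.
Continuing the search up to |y| = 45 finds no further solutions beyond those listed.
Collected solutions: (-1, -1).

Solutions (with |y| ≤ 45): (-1, -1).


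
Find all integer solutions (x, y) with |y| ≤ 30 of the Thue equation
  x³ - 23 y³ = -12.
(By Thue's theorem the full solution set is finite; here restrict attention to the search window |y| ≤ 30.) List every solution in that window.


The equation is x³ - 23y³ = -12. For fixed y, x³ = 23·y³ − 12, so a solution requires the RHS to be a perfect cube.
Strategy: iterate y from -30 to 30, compute RHS = 23·y³ − 12, and check whether it is a (positive or negative) perfect cube.
Check small values of y:
  y = 0: RHS = -12 is not a perfect cube.
  y = 1: RHS = 11 is not a perfect cube.
  y = -1: RHS = -35 is not a perfect cube.
  y = 2: RHS = 172 is not a perfect cube.
  y = -2: RHS = -196 is not a perfect cube.
  y = 3: RHS = 609 is not a perfect cube.
  y = -3: RHS = -633 is not a perfect cube.
Continuing the search up to |y| = 30 finds no solutions either.
No (x, y) in the scanned range satisfies the equation.

No integer solutions with |y| ≤ 30.


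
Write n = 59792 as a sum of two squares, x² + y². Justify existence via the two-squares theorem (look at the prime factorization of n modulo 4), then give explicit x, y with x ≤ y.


Step 1: Factor n = 59792 = 2^4 · 37 · 101.
Step 2: Check the mod-4 condition on each prime factor: 2 = 2 (special); 37 ≡ 1 (mod 4), exponent 1; 101 ≡ 1 (mod 4), exponent 1.
All primes ≡ 3 (mod 4) appear to even exponent (or don't appear), so by the two-squares theorem n IS expressible as a sum of two squares.
Step 3: Build a representation. Group n = k² · m with k = 4 and m = 37 · 101 = 3737 (a product of primes ≡ 1 (mod 4)); a representation of m scales to one of n via (k·x)² + (k·y)² = k²(x² + y²). Each prime p ≡ 1 (mod 4) is itself a sum of two squares; find a² by testing p − a² for a perfect square:
  37: 37 − 1² = 36 = 6² ⇒ 37 = 1² + 6².
  101: 101 − 1² = 100 = 10² ⇒ 101 = 1² + 10².
  Combine using the Brahmagupta–Fibonacci identity (a² + b²)(c² + d²) = (ac − bd)² + (ad + bc)² = (ac + bd)² + (ad − bc)²:
  37 · 101 = 3737: from (1² + 6²)(1² + 10²), take (1·1 − 6·10, 1·10 + 6·1) = (1 − 60, 10 + 6) = (-59, 16); dropping signs (only squares matter) gives (59, 16); check 59² + 16² = 3481 + 256 = 3737 ✓.
  Scale by k = 4: (4·59, 4·16) = (236, 64).
Step 4: Order so x ≤ y and verify: 64² + 236² = 4096 + 55696 = 59792 = n. ✓

n = 59792 = 64² + 236² (one valid representation with x ≤ y).


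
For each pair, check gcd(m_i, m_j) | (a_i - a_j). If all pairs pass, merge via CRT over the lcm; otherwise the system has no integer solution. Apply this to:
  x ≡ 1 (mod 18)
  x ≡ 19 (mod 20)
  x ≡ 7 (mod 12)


Moduli 18, 20, 12 are not pairwise coprime, so CRT works modulo lcm(m_i) when all pairwise compatibility conditions hold.
Pairwise compatibility: gcd(m_i, m_j) must divide a_i - a_j for every pair.
Merge one congruence at a time:
  Start: x ≡ 1 (mod 18).
  Combine with x ≡ 19 (mod 20): gcd(18, 20) = 2; 19 - 1 = 18, which IS divisible by 2, so compatible.
    Write x = 1 + 18·t and substitute into x ≡ 19 (mod 20): 18·t ≡ 19 − 1 = 18 (mod 20).
    Divide the congruence (and modulus) by g = 2: 9·t ≡ 9 (mod 10).
    The inverse of 9 mod 10 is 9 (since 9·9 = 81 = 8·10 + 1), so t ≡ 9·9 = 81 ≡ 1 (mod 10).
    Then x = 1 + 18·1 = 19, valid modulo lcm(18, 20) = 180: x ≡ 19 (mod 180).
  Combine with x ≡ 7 (mod 12): gcd(180, 12) = 12; 7 - 19 = -12, which IS divisible by 12, so compatible.
    Write x = 19 + 180·t and substitute into x ≡ 7 (mod 12): 180·t ≡ 7 − 19 = -12 (mod 12).
    Divide the congruence (and modulus) by g = 12: 15·t ≡ -1 (mod 1).
    Modulo 1 every t works; take t = 0.
    Then x = 19 + 180·0 = 19, valid modulo lcm(180, 12) = 180: x ≡ 19 (mod 180).
Verify: 19 mod 18 = 1, 19 mod 20 = 19, 19 mod 12 = 7.

x ≡ 19 (mod 180).


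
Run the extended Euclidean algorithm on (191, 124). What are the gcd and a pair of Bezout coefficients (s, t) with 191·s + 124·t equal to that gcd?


Euclidean algorithm on (191, 124) — divide until remainder is 0:
  191 = 1 · 124 + 67
  124 = 1 · 67 + 57
  67 = 1 · 57 + 10
  57 = 5 · 10 + 7
  10 = 1 · 7 + 3
  7 = 2 · 3 + 1
  3 = 3 · 1 + 0
gcd(191, 124) = 1.
Track Bezout coefficients alongside the remainders: start with r₀ = 191 = a·1 + b·0 (s = 1, t = 0) and r₁ = 124 = a·0 + b·1 (s = 0, t = 1); each new remainder r_{k+1} = r_{k-1} − q_k·r_k inherits s_{k+1} = s_{k-1} − q_k·s_k, t_{k+1} = t_{k-1} − q_k·t_k, so r_k = a·s_k + b·t_k at every step:
  q = 1: r = 67, s = 1 − 1·0 = 1, t = 0 − 1·1 = -1  (check: 191·1 + 124·(-1) = 67)
  q = 1: r = 57, s = 0 − 1·1 = -1, t = 1 − 1·(-1) = 2  (check: 191·(-1) + 124·2 = 57)
  q = 1: r = 10, s = 1 − 1·(-1) = 2, t = -1 − 1·2 = -3  (check: 191·2 + 124·(-3) = 10)
  q = 5: r = 7, s = -1 − 5·2 = -11, t = 2 − 5·(-3) = 17  (check: 191·(-11) + 124·17 = 7)
  q = 1: r = 3, s = 2 − 1·(-11) = 13, t = -3 − 1·17 = -20  (check: 191·13 + 124·(-20) = 3)
  q = 2: r = 1, s = -11 − 2·13 = -37, t = 17 − 2·(-20) = 57  (check: 191·(-37) + 124·57 = 1)
The row with r = 1 (the gcd) gives the Bezout coefficients s = -37, t = 57.
Result: 191 · (-37) + 124 · (57) = 1.

gcd(191, 124) = 1; s = -37, t = 57 (check: 191·(-37) + 124·57 = 1).


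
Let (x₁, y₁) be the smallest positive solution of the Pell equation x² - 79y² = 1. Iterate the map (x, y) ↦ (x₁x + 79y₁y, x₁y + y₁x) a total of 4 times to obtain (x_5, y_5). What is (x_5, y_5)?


Step 1: Find the fundamental solution (x₁, y₁) of x² - 79y² = 1.
  Expand √79 as a continued fraction. a₀ = ⌊√79⌋ = 8; iterate m_{k+1} = d_k·a_k − m_k, d_{k+1} = (79 − m_{k+1}²)/d_k, a_{k+1} = ⌊(a₀ + m_{k+1})/d_{k+1}⌋ (starting m₀ = 0, d₀ = 1), with convergents p_k = a_k·p_{k-1} + p_{k-2}, q_k = a_k·q_{k-1} + q_{k-2} (p₋₁ = 1, q₋₁ = 0):
  k = 0: a₀ = 8; p₀/q₀ = 8/1; p₀² − 79·q₀² = 64 − 79 = -15.
  k = 1: m = 8, d = 15, a = ⌊(8 + 8)/15⌋ = 1; p/q = (1·8 + 1)/(1·1 + 0) = 9/1; p² − 79·q² = 81 − 79 = 2.
  k = 2: m = 7, d = 2, a = ⌊(8 + 7)/2⌋ = 7; p/q = (7·9 + 8)/(7·1 + 1) = 71/8; p² − 79·q² = 5041 − 5056 = -15.
  k = 3: m = 7, d = 15, a = ⌊(8 + 7)/15⌋ = 1; p/q = (1·71 + 9)/(1·8 + 1) = 80/9; p² − 79·q² = 6400 − 6399 = 1.
  The first convergent with p² − 79·q² = 1 gives the fundamental solution (x₁, y₁) = (80, 9).
Step 2: Apply the recurrence (x_{n+1}, y_{n+1}) = (x₁x_n + 79y₁y_n, x₁y_n + y₁x_n) repeatedly.
  From (x_1, y_1) = (80, 9): x_2 = 80·80 + 79·9·9 = 12799; y_2 = 80·9 + 9·80 = 1440.
  From (x_2, y_2) = (12799, 1440): x_3 = 80·12799 + 79·9·1440 = 2047760; y_3 = 80·1440 + 9·12799 = 230391.
  From (x_3, y_3) = (2047760, 230391): x_4 = 80·2047760 + 79·9·230391 = 327628801; y_4 = 80·230391 + 9·2047760 = 36861120.
  From (x_4, y_4) = (327628801, 36861120): x_5 = 80·327628801 + 79·9·36861120 = 52418560400; y_5 = 80·36861120 + 9·327628801 = 5897548809.
Step 3: Verify x_5² - 79·y_5² = 2747705474408448160000 - 2747705474408448159999 = 1 (should be 1). ✓

(x_1, y_1) = (80, 9); (x_5, y_5) = (52418560400, 5897548809).


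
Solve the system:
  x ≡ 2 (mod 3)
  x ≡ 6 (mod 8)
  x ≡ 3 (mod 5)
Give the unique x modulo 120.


Moduli 3, 8, 5 are pairwise coprime; by CRT there is a unique solution modulo M = 3 · 8 · 5 = 120.
Solve pairwise, accumulating the modulus:
  Start with x ≡ 2 (mod 3).
  Combine with x ≡ 6 (mod 8): since gcd(3, 8) = 1, we get a unique residue mod 24.
    Write x = 2 + 3·t and substitute into x ≡ 6 (mod 8): 3·t ≡ 6 − 2 = 4 (mod 8).
    The inverse of 3 mod 8 is 3 (since 3·3 = 9 = 1·8 + 1), so t ≡ 3·4 = 12 ≡ 4 (mod 8).
    Then x = 2 + 3·4 = 14, valid modulo lcm(3, 8) = 24: x ≡ 14 (mod 24).
  Combine with x ≡ 3 (mod 5): since gcd(24, 5) = 1, we get a unique residue mod 120.
    Write x = 14 + 24·t and substitute into x ≡ 3 (mod 5): 24·t ≡ 3 − 14 = -11 (mod 5).
    Reduce coefficients mod 5: 4·t ≡ 4 (mod 5).
    The inverse of 4 mod 5 is 4 (since 4·4 = 16 = 3·5 + 1), so t ≡ 4·4 = 16 ≡ 1 (mod 5).
    Then x = 14 + 24·1 = 38, valid modulo lcm(24, 5) = 120: x ≡ 38 (mod 120).
Verify: 38 mod 3 = 2 ✓, 38 mod 8 = 6 ✓, 38 mod 5 = 3 ✓.

x ≡ 38 (mod 120).


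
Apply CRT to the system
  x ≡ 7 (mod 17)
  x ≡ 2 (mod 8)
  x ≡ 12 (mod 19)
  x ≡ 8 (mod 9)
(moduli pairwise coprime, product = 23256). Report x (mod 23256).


Product of moduli M = 17 · 8 · 19 · 9 = 23256.
Merge one congruence at a time:
  Start: x ≡ 7 (mod 17).
  Combine with x ≡ 2 (mod 8); new modulus lcm = 136.
    Write x = 7 + 17·t and substitute into x ≡ 2 (mod 8): 17·t ≡ 2 − 7 = -5 (mod 8).
    Reduce coefficients mod 8: 1·t ≡ 3 (mod 8).
    So t ≡ 3 (mod 8).
    Then x = 7 + 17·3 = 58, valid modulo lcm(17, 8) = 136: x ≡ 58 (mod 136).
  Combine with x ≡ 12 (mod 19); new modulus lcm = 2584.
    Write x = 58 + 136·t and substitute into x ≡ 12 (mod 19): 136·t ≡ 12 − 58 = -46 (mod 19).
    Reduce coefficients mod 19: 3·t ≡ 11 (mod 19).
    The inverse of 3 mod 19 is 13 (since 3·13 = 39 = 2·19 + 1), so t ≡ 13·11 = 143 ≡ 10 (mod 19).
    Then x = 58 + 136·10 = 1418, valid modulo lcm(136, 19) = 2584: x ≡ 1418 (mod 2584).
  Combine with x ≡ 8 (mod 9); new modulus lcm = 23256.
    Write x = 1418 + 2584·t and substitute into x ≡ 8 (mod 9): 2584·t ≡ 8 − 1418 = -1410 (mod 9).
    Reduce coefficients mod 9: 1·t ≡ 3 (mod 9).
    So t ≡ 3 (mod 9).
    Then x = 1418 + 2584·3 = 9170, valid modulo lcm(2584, 9) = 23256: x ≡ 9170 (mod 23256).
Verify against each original: 9170 mod 17 = 7, 9170 mod 8 = 2, 9170 mod 19 = 12, 9170 mod 9 = 8.

x ≡ 9170 (mod 23256).


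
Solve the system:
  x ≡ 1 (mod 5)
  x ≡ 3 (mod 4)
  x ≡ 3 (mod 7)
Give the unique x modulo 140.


Moduli 5, 4, 7 are pairwise coprime; by CRT there is a unique solution modulo M = 5 · 4 · 7 = 140.
Solve pairwise, accumulating the modulus:
  Start with x ≡ 1 (mod 5).
  Combine with x ≡ 3 (mod 4): since gcd(5, 4) = 1, we get a unique residue mod 20.
    Write x = 1 + 5·t and substitute into x ≡ 3 (mod 4): 5·t ≡ 3 − 1 = 2 (mod 4).
    Reduce coefficients mod 4: 1·t ≡ 2 (mod 4).
    So t ≡ 2 (mod 4).
    Then x = 1 + 5·2 = 11, valid modulo lcm(5, 4) = 20: x ≡ 11 (mod 20).
  Combine with x ≡ 3 (mod 7): since gcd(20, 7) = 1, we get a unique residue mod 140.
    Write x = 11 + 20·t and substitute into x ≡ 3 (mod 7): 20·t ≡ 3 − 11 = -8 (mod 7).
    Reduce coefficients mod 7: 6·t ≡ 6 (mod 7).
    The inverse of 6 mod 7 is 6 (since 6·6 = 36 = 5·7 + 1), so t ≡ 6·6 = 36 ≡ 1 (mod 7).
    Then x = 11 + 20·1 = 31, valid modulo lcm(20, 7) = 140: x ≡ 31 (mod 140).
Verify: 31 mod 5 = 1 ✓, 31 mod 4 = 3 ✓, 31 mod 7 = 3 ✓.

x ≡ 31 (mod 140).


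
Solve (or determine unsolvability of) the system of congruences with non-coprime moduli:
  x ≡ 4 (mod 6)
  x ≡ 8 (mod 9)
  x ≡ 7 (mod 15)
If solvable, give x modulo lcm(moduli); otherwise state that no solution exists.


Moduli 6, 9, 15 are not pairwise coprime, so CRT works modulo lcm(m_i) when all pairwise compatibility conditions hold.
Pairwise compatibility: gcd(m_i, m_j) must divide a_i - a_j for every pair.
Merge one congruence at a time:
  Start: x ≡ 4 (mod 6).
  Combine with x ≡ 8 (mod 9): gcd(6, 9) = 3, and 8 - 4 = 4 is NOT divisible by 3.
    ⇒ system is inconsistent (no integer solution).

No solution (the system is inconsistent).


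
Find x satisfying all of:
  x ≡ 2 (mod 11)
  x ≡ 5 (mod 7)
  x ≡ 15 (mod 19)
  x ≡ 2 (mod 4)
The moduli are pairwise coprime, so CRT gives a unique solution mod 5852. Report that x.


Product of moduli M = 11 · 7 · 19 · 4 = 5852.
Merge one congruence at a time:
  Start: x ≡ 2 (mod 11).
  Combine with x ≡ 5 (mod 7); new modulus lcm = 77.
    Write x = 2 + 11·t and substitute into x ≡ 5 (mod 7): 11·t ≡ 5 − 2 = 3 (mod 7).
    Reduce coefficients mod 7: 4·t ≡ 3 (mod 7).
    The inverse of 4 mod 7 is 2 (since 4·2 = 8 = 1·7 + 1), so t ≡ 2·3 = 6 ≡ 6 (mod 7).
    Then x = 2 + 11·6 = 68, valid modulo lcm(11, 7) = 77: x ≡ 68 (mod 77).
  Combine with x ≡ 15 (mod 19); new modulus lcm = 1463.
    Write x = 68 + 77·t and substitute into x ≡ 15 (mod 19): 77·t ≡ 15 − 68 = -53 (mod 19).
    Reduce coefficients mod 19: 1·t ≡ 4 (mod 19).
    So t ≡ 4 (mod 19).
    Then x = 68 + 77·4 = 376, valid modulo lcm(77, 19) = 1463: x ≡ 376 (mod 1463).
  Combine with x ≡ 2 (mod 4); new modulus lcm = 5852.
    Write x = 376 + 1463·t and substitute into x ≡ 2 (mod 4): 1463·t ≡ 2 − 376 = -374 (mod 4).
    Reduce coefficients mod 4: 3·t ≡ 2 (mod 4).
    The inverse of 3 mod 4 is 3 (since 3·3 = 9 = 2·4 + 1), so t ≡ 3·2 = 6 ≡ 2 (mod 4).
    Then x = 376 + 1463·2 = 3302, valid modulo lcm(1463, 4) = 5852: x ≡ 3302 (mod 5852).
Verify against each original: 3302 mod 11 = 2, 3302 mod 7 = 5, 3302 mod 19 = 15, 3302 mod 4 = 2.

x ≡ 3302 (mod 5852).


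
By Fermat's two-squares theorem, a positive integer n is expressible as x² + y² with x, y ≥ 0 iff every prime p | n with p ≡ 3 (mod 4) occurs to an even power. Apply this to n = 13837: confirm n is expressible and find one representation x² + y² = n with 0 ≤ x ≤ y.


Step 1: Factor n = 13837 = 101 · 137.
Step 2: Check the mod-4 condition on each prime factor: 101 ≡ 1 (mod 4), exponent 1; 137 ≡ 1 (mod 4), exponent 1.
All primes ≡ 3 (mod 4) appear to even exponent (or don't appear), so by the two-squares theorem n IS expressible as a sum of two squares.
Step 3: Build a representation. Here n = 101 · 137 is a product of primes ≡ 1 (mod 4). Each prime p ≡ 1 (mod 4) is itself a sum of two squares; find a² by testing p − a² for a perfect square:
  101: 101 − 1² = 100 = 10² ⇒ 101 = 1² + 10².
  137: 137 − 1² = 136, 137 − 2² = 133, 137 − 3² = 128, 137 − 4² = 121 = 11² ⇒ 137 = 4² + 11².
  Combine using the Brahmagupta–Fibonacci identity (a² + b²)(c² + d²) = (ac − bd)² + (ad + bc)² = (ac + bd)² + (ad − bc)²:
  101 · 137 = 13837: from (1² + 10²)(4² + 11²), take (1·4 − 10·11, 1·11 + 10·4) = (4 − 110, 11 + 40) = (-106, 51); dropping signs (only squares matter) gives (106, 51); check 106² + 51² = 11236 + 2601 = 13837 ✓.
Step 4: Order so x ≤ y and verify: 51² + 106² = 2601 + 11236 = 13837 = n. ✓

n = 13837 = 51² + 106² (one valid representation with x ≤ y).


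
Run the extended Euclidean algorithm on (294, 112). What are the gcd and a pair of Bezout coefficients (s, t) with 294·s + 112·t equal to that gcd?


Euclidean algorithm on (294, 112) — divide until remainder is 0:
  294 = 2 · 112 + 70
  112 = 1 · 70 + 42
  70 = 1 · 42 + 28
  42 = 1 · 28 + 14
  28 = 2 · 14 + 0
gcd(294, 112) = 14.
Track Bezout coefficients alongside the remainders: start with r₀ = 294 = a·1 + b·0 (s = 1, t = 0) and r₁ = 112 = a·0 + b·1 (s = 0, t = 1); each new remainder r_{k+1} = r_{k-1} − q_k·r_k inherits s_{k+1} = s_{k-1} − q_k·s_k, t_{k+1} = t_{k-1} − q_k·t_k, so r_k = a·s_k + b·t_k at every step:
  q = 2: r = 70, s = 1 − 2·0 = 1, t = 0 − 2·1 = -2  (check: 294·1 + 112·(-2) = 70)
  q = 1: r = 42, s = 0 − 1·1 = -1, t = 1 − 1·(-2) = 3  (check: 294·(-1) + 112·3 = 42)
  q = 1: r = 28, s = 1 − 1·(-1) = 2, t = -2 − 1·3 = -5  (check: 294·2 + 112·(-5) = 28)
  q = 1: r = 14, s = -1 − 1·2 = -3, t = 3 − 1·(-5) = 8  (check: 294·(-3) + 112·8 = 14)
The row with r = 14 (the gcd) gives the Bezout coefficients s = -3, t = 8.
Result: 294 · (-3) + 112 · (8) = 14.

gcd(294, 112) = 14; s = -3, t = 8 (check: 294·(-3) + 112·8 = 14).


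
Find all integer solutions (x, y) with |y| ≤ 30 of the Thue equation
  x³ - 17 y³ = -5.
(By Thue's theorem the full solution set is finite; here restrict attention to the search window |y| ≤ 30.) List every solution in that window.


The equation is x³ - 17y³ = -5. For fixed y, x³ = 17·y³ − 5, so a solution requires the RHS to be a perfect cube.
Strategy: iterate y from -30 to 30, compute RHS = 17·y³ − 5, and check whether it is a (positive or negative) perfect cube.
Check small values of y:
  y = 0: RHS = -5 is not a perfect cube.
  y = 1: RHS = 12 is not a perfect cube.
  y = -1: RHS = -22 is not a perfect cube.
  y = 2: RHS = 131 is not a perfect cube.
  y = -2: RHS = -141 is not a perfect cube.
  y = 3: RHS = 454 is not a perfect cube.
  y = -3: RHS = -464 is not a perfect cube.
Continuing the search up to |y| = 30 finds no solutions either.
No (x, y) in the scanned range satisfies the equation.

No integer solutions with |y| ≤ 30.


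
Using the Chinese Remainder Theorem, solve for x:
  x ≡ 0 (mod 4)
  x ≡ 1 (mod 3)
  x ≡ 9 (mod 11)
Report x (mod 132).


Moduli 4, 3, 11 are pairwise coprime; by CRT there is a unique solution modulo M = 4 · 3 · 11 = 132.
Solve pairwise, accumulating the modulus:
  Start with x ≡ 0 (mod 4).
  Combine with x ≡ 1 (mod 3): since gcd(4, 3) = 1, we get a unique residue mod 12.
    Write x = 0 + 4·t and substitute into x ≡ 1 (mod 3): 4·t ≡ 1 − 0 = 1 (mod 3).
    Reduce coefficients mod 3: 1·t ≡ 1 (mod 3).
    So t ≡ 1 (mod 3).
    Then x = 0 + 4·1 = 4, valid modulo lcm(4, 3) = 12: x ≡ 4 (mod 12).
  Combine with x ≡ 9 (mod 11): since gcd(12, 11) = 1, we get a unique residue mod 132.
    Write x = 4 + 12·t and substitute into x ≡ 9 (mod 11): 12·t ≡ 9 − 4 = 5 (mod 11).
    Reduce coefficients mod 11: 1·t ≡ 5 (mod 11).
    So t ≡ 5 (mod 11).
    Then x = 4 + 12·5 = 64, valid modulo lcm(12, 11) = 132: x ≡ 64 (mod 132).
Verify: 64 mod 4 = 0 ✓, 64 mod 3 = 1 ✓, 64 mod 11 = 9 ✓.

x ≡ 64 (mod 132).


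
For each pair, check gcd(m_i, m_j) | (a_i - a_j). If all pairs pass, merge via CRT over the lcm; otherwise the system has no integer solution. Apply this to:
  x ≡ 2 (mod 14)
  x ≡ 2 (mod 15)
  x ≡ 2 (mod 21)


Moduli 14, 15, 21 are not pairwise coprime, so CRT works modulo lcm(m_i) when all pairwise compatibility conditions hold.
Pairwise compatibility: gcd(m_i, m_j) must divide a_i - a_j for every pair.
Merge one congruence at a time:
  Start: x ≡ 2 (mod 14).
  Combine with x ≡ 2 (mod 15): gcd(14, 15) = 1; 2 - 2 = 0, which IS divisible by 1, so compatible.
    Write x = 2 + 14·t and substitute into x ≡ 2 (mod 15): 14·t ≡ 2 − 2 = 0 (mod 15).
    The inverse of 14 mod 15 is 14 (since 14·14 = 196 = 13·15 + 1), so t ≡ 14·0 = 0 ≡ 0 (mod 15).
    Then x = 2 + 14·0 = 2, valid modulo lcm(14, 15) = 210: x ≡ 2 (mod 210).
  Combine with x ≡ 2 (mod 21): gcd(210, 21) = 21; 2 - 2 = 0, which IS divisible by 21, so compatible.
    Write x = 2 + 210·t and substitute into x ≡ 2 (mod 21): 210·t ≡ 2 − 2 = 0 (mod 21).
    Divide the congruence (and modulus) by g = 21: 10·t ≡ 0 (mod 1).
    Modulo 1 every t works; take t = 0.
    Then x = 2 + 210·0 = 2, valid modulo lcm(210, 21) = 210: x ≡ 2 (mod 210).
Verify: 2 mod 14 = 2, 2 mod 15 = 2, 2 mod 21 = 2.

x ≡ 2 (mod 210).


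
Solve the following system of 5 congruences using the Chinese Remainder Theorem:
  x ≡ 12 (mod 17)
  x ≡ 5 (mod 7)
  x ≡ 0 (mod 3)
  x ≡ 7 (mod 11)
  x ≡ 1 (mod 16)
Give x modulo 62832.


Product of moduli M = 17 · 7 · 3 · 11 · 16 = 62832.
Merge one congruence at a time:
  Start: x ≡ 12 (mod 17).
  Combine with x ≡ 5 (mod 7); new modulus lcm = 119.
    Write x = 12 + 17·t and substitute into x ≡ 5 (mod 7): 17·t ≡ 5 − 12 = -7 (mod 7).
    Reduce coefficients mod 7: 3·t ≡ 0 (mod 7).
    The inverse of 3 mod 7 is 5 (since 3·5 = 15 = 2·7 + 1), so t ≡ 5·0 = 0 ≡ 0 (mod 7).
    Then x = 12 + 17·0 = 12, valid modulo lcm(17, 7) = 119: x ≡ 12 (mod 119).
  Combine with x ≡ 0 (mod 3); new modulus lcm = 357.
    Write x = 12 + 119·t and substitute into x ≡ 0 (mod 3): 119·t ≡ 0 − 12 = -12 (mod 3).
    Reduce coefficients mod 3: 2·t ≡ 0 (mod 3).
    The inverse of 2 mod 3 is 2 (since 2·2 = 4 = 1·3 + 1), so t ≡ 2·0 = 0 ≡ 0 (mod 3).
    Then x = 12 + 119·0 = 12, valid modulo lcm(119, 3) = 357: x ≡ 12 (mod 357).
  Combine with x ≡ 7 (mod 11); new modulus lcm = 3927.
    Write x = 12 + 357·t and substitute into x ≡ 7 (mod 11): 357·t ≡ 7 − 12 = -5 (mod 11).
    Reduce coefficients mod 11: 5·t ≡ 6 (mod 11).
    The inverse of 5 mod 11 is 9 (since 5·9 = 45 = 4·11 + 1), so t ≡ 9·6 = 54 ≡ 10 (mod 11).
    Then x = 12 + 357·10 = 3582, valid modulo lcm(357, 11) = 3927: x ≡ 3582 (mod 3927).
  Combine with x ≡ 1 (mod 16); new modulus lcm = 62832.
    Write x = 3582 + 3927·t and substitute into x ≡ 1 (mod 16): 3927·t ≡ 1 − 3582 = -3581 (mod 16).
    Reduce coefficients mod 16: 7·t ≡ 3 (mod 16).
    The inverse of 7 mod 16 is 7 (since 7·7 = 49 = 3·16 + 1), so t ≡ 7·3 = 21 ≡ 5 (mod 16).
    Then x = 3582 + 3927·5 = 23217, valid modulo lcm(3927, 16) = 62832: x ≡ 23217 (mod 62832).
Verify against each original: 23217 mod 17 = 12, 23217 mod 7 = 5, 23217 mod 3 = 0, 23217 mod 11 = 7, 23217 mod 16 = 1.

x ≡ 23217 (mod 62832).


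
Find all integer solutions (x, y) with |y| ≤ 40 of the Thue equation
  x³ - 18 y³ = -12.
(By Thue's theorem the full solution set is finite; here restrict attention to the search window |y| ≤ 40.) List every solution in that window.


The equation is x³ - 18y³ = -12. For fixed y, x³ = 18·y³ − 12, so a solution requires the RHS to be a perfect cube.
Strategy: iterate y from -40 to 40, compute RHS = 18·y³ − 12, and check whether it is a (positive or negative) perfect cube.
Check small values of y:
  y = 0: RHS = -12 is not a perfect cube.
  y = 1: RHS = 6 is not a perfect cube.
  y = -1: RHS = -30 is not a perfect cube.
  y = 2: RHS = 132 is not a perfect cube.
  y = -2: RHS = -156 is not a perfect cube.
  y = 3: RHS = 474 is not a perfect cube.
  y = -3: RHS = -498 is not a perfect cube.
Continuing the search up to |y| = 40 finds no solutions either.
No (x, y) in the scanned range satisfies the equation.

No integer solutions with |y| ≤ 40.


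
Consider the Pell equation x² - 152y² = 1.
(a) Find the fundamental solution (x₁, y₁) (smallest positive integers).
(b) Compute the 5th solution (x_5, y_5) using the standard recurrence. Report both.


Step 1: Find the fundamental solution (x₁, y₁) of x² - 152y² = 1.
  Expand √152 as a continued fraction. a₀ = ⌊√152⌋ = 12; iterate m_{k+1} = d_k·a_k − m_k, d_{k+1} = (152 − m_{k+1}²)/d_k, a_{k+1} = ⌊(a₀ + m_{k+1})/d_{k+1}⌋ (starting m₀ = 0, d₀ = 1), with convergents p_k = a_k·p_{k-1} + p_{k-2}, q_k = a_k·q_{k-1} + q_{k-2} (p₋₁ = 1, q₋₁ = 0):
  k = 0: a₀ = 12; p₀/q₀ = 12/1; p₀² − 152·q₀² = 144 − 152 = -8.
  k = 1: m = 12, d = 8, a = ⌊(12 + 12)/8⌋ = 3; p/q = (3·12 + 1)/(3·1 + 0) = 37/3; p² − 152·q² = 1369 − 1368 = 1.
  The first convergent with p² − 152·q² = 1 gives the fundamental solution (x₁, y₁) = (37, 3).
Step 2: Apply the recurrence (x_{n+1}, y_{n+1}) = (x₁x_n + 152y₁y_n, x₁y_n + y₁x_n) repeatedly.
  From (x_1, y_1) = (37, 3): x_2 = 37·37 + 152·3·3 = 2737; y_2 = 37·3 + 3·37 = 222.
  From (x_2, y_2) = (2737, 222): x_3 = 37·2737 + 152·3·222 = 202501; y_3 = 37·222 + 3·2737 = 16425.
  From (x_3, y_3) = (202501, 16425): x_4 = 37·202501 + 152·3·16425 = 14982337; y_4 = 37·16425 + 3·202501 = 1215228.
  From (x_4, y_4) = (14982337, 1215228): x_5 = 37·14982337 + 152·3·1215228 = 1108490437; y_5 = 37·1215228 + 3·14982337 = 89910447.
Step 3: Verify x_5² - 152·y_5² = 1228751048920450969 - 1228751048920450968 = 1 (should be 1). ✓

(x_1, y_1) = (37, 3); (x_5, y_5) = (1108490437, 89910447).


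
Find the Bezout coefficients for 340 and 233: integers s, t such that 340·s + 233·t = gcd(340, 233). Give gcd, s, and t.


Euclidean algorithm on (340, 233) — divide until remainder is 0:
  340 = 1 · 233 + 107
  233 = 2 · 107 + 19
  107 = 5 · 19 + 12
  19 = 1 · 12 + 7
  12 = 1 · 7 + 5
  7 = 1 · 5 + 2
  5 = 2 · 2 + 1
  2 = 2 · 1 + 0
gcd(340, 233) = 1.
Track Bezout coefficients alongside the remainders: start with r₀ = 340 = a·1 + b·0 (s = 1, t = 0) and r₁ = 233 = a·0 + b·1 (s = 0, t = 1); each new remainder r_{k+1} = r_{k-1} − q_k·r_k inherits s_{k+1} = s_{k-1} − q_k·s_k, t_{k+1} = t_{k-1} − q_k·t_k, so r_k = a·s_k + b·t_k at every step:
  q = 1: r = 107, s = 1 − 1·0 = 1, t = 0 − 1·1 = -1  (check: 340·1 + 233·(-1) = 107)
  q = 2: r = 19, s = 0 − 2·1 = -2, t = 1 − 2·(-1) = 3  (check: 340·(-2) + 233·3 = 19)
  q = 5: r = 12, s = 1 − 5·(-2) = 11, t = -1 − 5·3 = -16  (check: 340·11 + 233·(-16) = 12)
  q = 1: r = 7, s = -2 − 1·11 = -13, t = 3 − 1·(-16) = 19  (check: 340·(-13) + 233·19 = 7)
  q = 1: r = 5, s = 11 − 1·(-13) = 24, t = -16 − 1·19 = -35  (check: 340·24 + 233·(-35) = 5)
  q = 1: r = 2, s = -13 − 1·24 = -37, t = 19 − 1·(-35) = 54  (check: 340·(-37) + 233·54 = 2)
  q = 2: r = 1, s = 24 − 2·(-37) = 98, t = -35 − 2·54 = -143  (check: 340·98 + 233·(-143) = 1)
The row with r = 1 (the gcd) gives the Bezout coefficients s = 98, t = -143.
Result: 340 · (98) + 233 · (-143) = 1.

gcd(340, 233) = 1; s = 98, t = -143 (check: 340·98 + 233·(-143) = 1).


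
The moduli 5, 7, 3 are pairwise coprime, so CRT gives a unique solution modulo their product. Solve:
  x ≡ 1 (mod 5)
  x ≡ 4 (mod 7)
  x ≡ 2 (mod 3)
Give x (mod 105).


Moduli 5, 7, 3 are pairwise coprime; by CRT there is a unique solution modulo M = 5 · 7 · 3 = 105.
Solve pairwise, accumulating the modulus:
  Start with x ≡ 1 (mod 5).
  Combine with x ≡ 4 (mod 7): since gcd(5, 7) = 1, we get a unique residue mod 35.
    Write x = 1 + 5·t and substitute into x ≡ 4 (mod 7): 5·t ≡ 4 − 1 = 3 (mod 7).
    The inverse of 5 mod 7 is 3 (since 5·3 = 15 = 2·7 + 1), so t ≡ 3·3 = 9 ≡ 2 (mod 7).
    Then x = 1 + 5·2 = 11, valid modulo lcm(5, 7) = 35: x ≡ 11 (mod 35).
  Combine with x ≡ 2 (mod 3): since gcd(35, 3) = 1, we get a unique residue mod 105.
    Write x = 11 + 35·t and substitute into x ≡ 2 (mod 3): 35·t ≡ 2 − 11 = -9 (mod 3).
    Reduce coefficients mod 3: 2·t ≡ 0 (mod 3).
    The inverse of 2 mod 3 is 2 (since 2·2 = 4 = 1·3 + 1), so t ≡ 2·0 = 0 ≡ 0 (mod 3).
    Then x = 11 + 35·0 = 11, valid modulo lcm(35, 3) = 105: x ≡ 11 (mod 105).
Verify: 11 mod 5 = 1 ✓, 11 mod 7 = 4 ✓, 11 mod 3 = 2 ✓.

x ≡ 11 (mod 105).


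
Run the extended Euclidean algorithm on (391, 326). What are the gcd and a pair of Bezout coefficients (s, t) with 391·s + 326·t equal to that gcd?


Euclidean algorithm on (391, 326) — divide until remainder is 0:
  391 = 1 · 326 + 65
  326 = 5 · 65 + 1
  65 = 65 · 1 + 0
gcd(391, 326) = 1.
Track Bezout coefficients alongside the remainders: start with r₀ = 391 = a·1 + b·0 (s = 1, t = 0) and r₁ = 326 = a·0 + b·1 (s = 0, t = 1); each new remainder r_{k+1} = r_{k-1} − q_k·r_k inherits s_{k+1} = s_{k-1} − q_k·s_k, t_{k+1} = t_{k-1} − q_k·t_k, so r_k = a·s_k + b·t_k at every step:
  q = 1: r = 65, s = 1 − 1·0 = 1, t = 0 − 1·1 = -1  (check: 391·1 + 326·(-1) = 65)
  q = 5: r = 1, s = 0 − 5·1 = -5, t = 1 − 5·(-1) = 6  (check: 391·(-5) + 326·6 = 1)
The row with r = 1 (the gcd) gives the Bezout coefficients s = -5, t = 6.
Result: 391 · (-5) + 326 · (6) = 1.

gcd(391, 326) = 1; s = -5, t = 6 (check: 391·(-5) + 326·6 = 1).


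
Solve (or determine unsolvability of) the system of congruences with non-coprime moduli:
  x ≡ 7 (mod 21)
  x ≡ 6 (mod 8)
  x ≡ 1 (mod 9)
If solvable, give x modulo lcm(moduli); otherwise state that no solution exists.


Moduli 21, 8, 9 are not pairwise coprime, so CRT works modulo lcm(m_i) when all pairwise compatibility conditions hold.
Pairwise compatibility: gcd(m_i, m_j) must divide a_i - a_j for every pair.
Merge one congruence at a time:
  Start: x ≡ 7 (mod 21).
  Combine with x ≡ 6 (mod 8): gcd(21, 8) = 1; 6 - 7 = -1, which IS divisible by 1, so compatible.
    Write x = 7 + 21·t and substitute into x ≡ 6 (mod 8): 21·t ≡ 6 − 7 = -1 (mod 8).
    Reduce coefficients mod 8: 5·t ≡ 7 (mod 8).
    The inverse of 5 mod 8 is 5 (since 5·5 = 25 = 3·8 + 1), so t ≡ 5·7 = 35 ≡ 3 (mod 8).
    Then x = 7 + 21·3 = 70, valid modulo lcm(21, 8) = 168: x ≡ 70 (mod 168).
  Combine with x ≡ 1 (mod 9): gcd(168, 9) = 3; 1 - 70 = -69, which IS divisible by 3, so compatible.
    Write x = 70 + 168·t and substitute into x ≡ 1 (mod 9): 168·t ≡ 1 − 70 = -69 (mod 9).
    Divide the congruence (and modulus) by g = 3: 56·t ≡ -23 (mod 3).
    Reduce coefficients mod 3: 2·t ≡ 1 (mod 3).
    The inverse of 2 mod 3 is 2 (since 2·2 = 4 = 1·3 + 1), so t ≡ 2·1 = 2 ≡ 2 (mod 3).
    Then x = 70 + 168·2 = 406, valid modulo lcm(168, 9) = 504: x ≡ 406 (mod 504).
Verify: 406 mod 21 = 7, 406 mod 8 = 6, 406 mod 9 = 1.

x ≡ 406 (mod 504).


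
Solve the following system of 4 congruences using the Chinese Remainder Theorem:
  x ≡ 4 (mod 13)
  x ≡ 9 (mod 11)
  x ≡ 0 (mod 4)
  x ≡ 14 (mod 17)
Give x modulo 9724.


Product of moduli M = 13 · 11 · 4 · 17 = 9724.
Merge one congruence at a time:
  Start: x ≡ 4 (mod 13).
  Combine with x ≡ 9 (mod 11); new modulus lcm = 143.
    Write x = 4 + 13·t and substitute into x ≡ 9 (mod 11): 13·t ≡ 9 − 4 = 5 (mod 11).
    Reduce coefficients mod 11: 2·t ≡ 5 (mod 11).
    The inverse of 2 mod 11 is 6 (since 2·6 = 12 = 1·11 + 1), so t ≡ 6·5 = 30 ≡ 8 (mod 11).
    Then x = 4 + 13·8 = 108, valid modulo lcm(13, 11) = 143: x ≡ 108 (mod 143).
  Combine with x ≡ 0 (mod 4); new modulus lcm = 572.
    Write x = 108 + 143·t and substitute into x ≡ 0 (mod 4): 143·t ≡ 0 − 108 = -108 (mod 4).
    Reduce coefficients mod 4: 3·t ≡ 0 (mod 4).
    The inverse of 3 mod 4 is 3 (since 3·3 = 9 = 2·4 + 1), so t ≡ 3·0 = 0 ≡ 0 (mod 4).
    Then x = 108 + 143·0 = 108, valid modulo lcm(143, 4) = 572: x ≡ 108 (mod 572).
  Combine with x ≡ 14 (mod 17); new modulus lcm = 9724.
    Write x = 108 + 572·t and substitute into x ≡ 14 (mod 17): 572·t ≡ 14 − 108 = -94 (mod 17).
    Reduce coefficients mod 17: 11·t ≡ 8 (mod 17).
    The inverse of 11 mod 17 is 14 (since 11·14 = 154 = 9·17 + 1), so t ≡ 14·8 = 112 ≡ 10 (mod 17).
    Then x = 108 + 572·10 = 5828, valid modulo lcm(572, 17) = 9724: x ≡ 5828 (mod 9724).
Verify against each original: 5828 mod 13 = 4, 5828 mod 11 = 9, 5828 mod 4 = 0, 5828 mod 17 = 14.

x ≡ 5828 (mod 9724).


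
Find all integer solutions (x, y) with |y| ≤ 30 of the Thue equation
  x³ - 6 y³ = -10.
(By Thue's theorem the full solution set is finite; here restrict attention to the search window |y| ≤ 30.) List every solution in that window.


The equation is x³ - 6y³ = -10. For fixed y, x³ = 6·y³ − 10, so a solution requires the RHS to be a perfect cube.
Strategy: iterate y from -30 to 30, compute RHS = 6·y³ − 10, and check whether it is a (positive or negative) perfect cube.
Check small values of y:
  y = 0: RHS = -10 is not a perfect cube.
  y = 1: RHS = -4 is not a perfect cube.
  y = -1: RHS = -16 is not a perfect cube.
  y = 2: RHS = 38 is not a perfect cube.
  y = -2: RHS = -58 is not a perfect cube.
  y = 3: RHS = 152 is not a perfect cube.
  y = -3: RHS = -172 is not a perfect cube.
Continuing the search up to |y| = 30 finds no solutions either.
No (x, y) in the scanned range satisfies the equation.

No integer solutions with |y| ≤ 30.


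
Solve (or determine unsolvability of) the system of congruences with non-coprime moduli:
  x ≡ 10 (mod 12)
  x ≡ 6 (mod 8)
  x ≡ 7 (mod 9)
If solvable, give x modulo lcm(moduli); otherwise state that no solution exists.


Moduli 12, 8, 9 are not pairwise coprime, so CRT works modulo lcm(m_i) when all pairwise compatibility conditions hold.
Pairwise compatibility: gcd(m_i, m_j) must divide a_i - a_j for every pair.
Merge one congruence at a time:
  Start: x ≡ 10 (mod 12).
  Combine with x ≡ 6 (mod 8): gcd(12, 8) = 4; 6 - 10 = -4, which IS divisible by 4, so compatible.
    Write x = 10 + 12·t and substitute into x ≡ 6 (mod 8): 12·t ≡ 6 − 10 = -4 (mod 8).
    Divide the congruence (and modulus) by g = 4: 3·t ≡ -1 (mod 2).
    Reduce coefficients mod 2: 1·t ≡ 1 (mod 2).
    So t ≡ 1 (mod 2).
    Then x = 10 + 12·1 = 22, valid modulo lcm(12, 8) = 24: x ≡ 22 (mod 24).
  Combine with x ≡ 7 (mod 9): gcd(24, 9) = 3; 7 - 22 = -15, which IS divisible by 3, so compatible.
    Write x = 22 + 24·t and substitute into x ≡ 7 (mod 9): 24·t ≡ 7 − 22 = -15 (mod 9).
    Divide the congruence (and modulus) by g = 3: 8·t ≡ -5 (mod 3).
    Reduce coefficients mod 3: 2·t ≡ 1 (mod 3).
    The inverse of 2 mod 3 is 2 (since 2·2 = 4 = 1·3 + 1), so t ≡ 2·1 = 2 ≡ 2 (mod 3).
    Then x = 22 + 24·2 = 70, valid modulo lcm(24, 9) = 72: x ≡ 70 (mod 72).
Verify: 70 mod 12 = 10, 70 mod 8 = 6, 70 mod 9 = 7.

x ≡ 70 (mod 72).


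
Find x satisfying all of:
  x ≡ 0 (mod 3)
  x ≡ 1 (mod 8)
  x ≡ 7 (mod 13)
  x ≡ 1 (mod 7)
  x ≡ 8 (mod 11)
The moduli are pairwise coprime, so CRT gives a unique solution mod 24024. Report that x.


Product of moduli M = 3 · 8 · 13 · 7 · 11 = 24024.
Merge one congruence at a time:
  Start: x ≡ 0 (mod 3).
  Combine with x ≡ 1 (mod 8); new modulus lcm = 24.
    Write x = 0 + 3·t and substitute into x ≡ 1 (mod 8): 3·t ≡ 1 − 0 = 1 (mod 8).
    The inverse of 3 mod 8 is 3 (since 3·3 = 9 = 1·8 + 1), so t ≡ 3·1 = 3 ≡ 3 (mod 8).
    Then x = 0 + 3·3 = 9, valid modulo lcm(3, 8) = 24: x ≡ 9 (mod 24).
  Combine with x ≡ 7 (mod 13); new modulus lcm = 312.
    Write x = 9 + 24·t and substitute into x ≡ 7 (mod 13): 24·t ≡ 7 − 9 = -2 (mod 13).
    Reduce coefficients mod 13: 11·t ≡ 11 (mod 13).
    The inverse of 11 mod 13 is 6 (since 11·6 = 66 = 5·13 + 1), so t ≡ 6·11 = 66 ≡ 1 (mod 13).
    Then x = 9 + 24·1 = 33, valid modulo lcm(24, 13) = 312: x ≡ 33 (mod 312).
  Combine with x ≡ 1 (mod 7); new modulus lcm = 2184.
    Write x = 33 + 312·t and substitute into x ≡ 1 (mod 7): 312·t ≡ 1 − 33 = -32 (mod 7).
    Reduce coefficients mod 7: 4·t ≡ 3 (mod 7).
    The inverse of 4 mod 7 is 2 (since 4·2 = 8 = 1·7 + 1), so t ≡ 2·3 = 6 ≡ 6 (mod 7).
    Then x = 33 + 312·6 = 1905, valid modulo lcm(312, 7) = 2184: x ≡ 1905 (mod 2184).
  Combine with x ≡ 8 (mod 11); new modulus lcm = 24024.
    Write x = 1905 + 2184·t and substitute into x ≡ 8 (mod 11): 2184·t ≡ 8 − 1905 = -1897 (mod 11).
    Reduce coefficients mod 11: 6·t ≡ 6 (mod 11).
    The inverse of 6 mod 11 is 2 (since 6·2 = 12 = 1·11 + 1), so t ≡ 2·6 = 12 ≡ 1 (mod 11).
    Then x = 1905 + 2184·1 = 4089, valid modulo lcm(2184, 11) = 24024: x ≡ 4089 (mod 24024).
Verify against each original: 4089 mod 3 = 0, 4089 mod 8 = 1, 4089 mod 13 = 7, 4089 mod 7 = 1, 4089 mod 11 = 8.

x ≡ 4089 (mod 24024).


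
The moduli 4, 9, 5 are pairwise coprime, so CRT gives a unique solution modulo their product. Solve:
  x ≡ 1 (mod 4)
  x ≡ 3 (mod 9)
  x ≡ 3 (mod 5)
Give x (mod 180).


Moduli 4, 9, 5 are pairwise coprime; by CRT there is a unique solution modulo M = 4 · 9 · 5 = 180.
Solve pairwise, accumulating the modulus:
  Start with x ≡ 1 (mod 4).
  Combine with x ≡ 3 (mod 9): since gcd(4, 9) = 1, we get a unique residue mod 36.
    Write x = 1 + 4·t and substitute into x ≡ 3 (mod 9): 4·t ≡ 3 − 1 = 2 (mod 9).
    The inverse of 4 mod 9 is 7 (since 4·7 = 28 = 3·9 + 1), so t ≡ 7·2 = 14 ≡ 5 (mod 9).
    Then x = 1 + 4·5 = 21, valid modulo lcm(4, 9) = 36: x ≡ 21 (mod 36).
  Combine with x ≡ 3 (mod 5): since gcd(36, 5) = 1, we get a unique residue mod 180.
    Write x = 21 + 36·t and substitute into x ≡ 3 (mod 5): 36·t ≡ 3 − 21 = -18 (mod 5).
    Reduce coefficients mod 5: 1·t ≡ 2 (mod 5).
    So t ≡ 2 (mod 5).
    Then x = 21 + 36·2 = 93, valid modulo lcm(36, 5) = 180: x ≡ 93 (mod 180).
Verify: 93 mod 4 = 1 ✓, 93 mod 9 = 3 ✓, 93 mod 5 = 3 ✓.

x ≡ 93 (mod 180).


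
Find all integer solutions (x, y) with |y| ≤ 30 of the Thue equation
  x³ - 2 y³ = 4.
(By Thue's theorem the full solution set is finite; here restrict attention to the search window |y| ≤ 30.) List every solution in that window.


The equation is x³ - 2y³ = 4. For fixed y, x³ = 2·y³ + 4, so a solution requires the RHS to be a perfect cube.
Strategy: iterate y from -30 to 30, compute RHS = 2·y³ + 4, and check whether it is a (positive or negative) perfect cube.
Check small values of y:
  y = 0: RHS = 4 is not a perfect cube.
  y = 1: RHS = 6 is not a perfect cube.
  y = -1: RHS = 2 is not a perfect cube.
  y = 2: RHS = 20 is not a perfect cube.
  y = -2: RHS = -12 is not a perfect cube.
  y = 3: RHS = 58 is not a perfect cube.
  y = -3: RHS = -50 is not a perfect cube.
Continuing the search up to |y| = 30 finds no solutions either.
No (x, y) in the scanned range satisfies the equation.

No integer solutions with |y| ≤ 30.
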